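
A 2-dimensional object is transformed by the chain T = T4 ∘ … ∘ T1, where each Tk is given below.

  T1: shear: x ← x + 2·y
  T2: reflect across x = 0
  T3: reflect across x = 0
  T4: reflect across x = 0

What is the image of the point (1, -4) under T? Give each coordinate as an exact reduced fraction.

T1 shear: x ← x + 2·y: (1, -4) → (-7, -4)
T2 reflect across x = 0: (-7, -4) → (7, -4)
T3 reflect across x = 0: (7, -4) → (-7, -4)
T4 reflect across x = 0: (-7, -4) → (7, -4)

T(p) = (7, -4)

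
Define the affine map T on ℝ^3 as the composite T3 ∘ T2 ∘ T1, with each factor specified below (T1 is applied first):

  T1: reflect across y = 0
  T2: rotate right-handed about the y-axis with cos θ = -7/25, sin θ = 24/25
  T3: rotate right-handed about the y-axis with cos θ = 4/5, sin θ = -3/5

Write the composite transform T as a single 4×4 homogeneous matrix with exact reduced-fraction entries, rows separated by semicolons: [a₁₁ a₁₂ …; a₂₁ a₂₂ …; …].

T1 = [1 0 0 0; 0 -1 0 0; 0 0 1 0; 0 0 0 1]
T2·T1 = [-7/25 0 24/25 0; 0 -1 0 0; -24/25 0 -7/25 0; 0 0 0 1]
T3·…·T1 = [44/125 0 117/125 0; 0 -1 0 0; -117/125 0 44/125 0; 0 0 0 1]

T = [44/125 0 117/125 0; 0 -1 0 0; -117/125 0 44/125 0; 0 0 0 1]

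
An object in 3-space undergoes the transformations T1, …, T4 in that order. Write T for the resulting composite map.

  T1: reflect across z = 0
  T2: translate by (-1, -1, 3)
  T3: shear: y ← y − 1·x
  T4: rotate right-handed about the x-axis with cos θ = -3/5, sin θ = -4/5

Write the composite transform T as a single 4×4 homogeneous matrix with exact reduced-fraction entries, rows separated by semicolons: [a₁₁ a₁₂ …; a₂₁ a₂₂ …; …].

T1 = [1 0 0 0; 0 1 0 0; 0 0 -1 0; 0 0 0 1]
T2·T1 = [1 0 0 -1; 0 1 0 -1; 0 0 -1 3; 0 0 0 1]
T3·…·T1 = [1 0 0 -1; -1 1 0 0; 0 0 -1 3; 0 0 0 1]
T4·…·T1 = [1 0 0 -1; 3/5 -3/5 -4/5 12/5; 4/5 -4/5 3/5 -9/5; 0 0 0 1]

T = [1 0 0 -1; 3/5 -3/5 -4/5 12/5; 4/5 -4/5 3/5 -9/5; 0 0 0 1]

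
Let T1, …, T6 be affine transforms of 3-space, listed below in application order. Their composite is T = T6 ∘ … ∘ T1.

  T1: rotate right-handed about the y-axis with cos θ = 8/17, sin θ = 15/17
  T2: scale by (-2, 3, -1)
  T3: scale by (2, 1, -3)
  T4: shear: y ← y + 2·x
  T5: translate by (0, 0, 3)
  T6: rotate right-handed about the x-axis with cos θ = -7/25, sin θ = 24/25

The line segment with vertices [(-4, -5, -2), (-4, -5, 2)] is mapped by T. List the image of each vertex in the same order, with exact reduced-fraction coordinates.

T1 rotate right-handed about the y-axis with cos θ = 8/17, sin θ = 15/17: (-4, -5, -2) → (-62/17, -5, 44/17); (-4, -5, 2) → (-2/17, -5, 76/17)
T2 scale by (-2, 3, -1): (-62/17, -5, 44/17) → (124/17, -15, -44/17); (-2/17, -5, 76/17) → (4/17, -15, -76/17)
T3 scale by (2, 1, -3): (124/17, -15, -44/17) → (248/17, -15, 132/17); (4/17, -15, -76/17) → (8/17, -15, 228/17)
T4 shear: y ← y + 2·x: (248/17, -15, 132/17) → (248/17, 241/17, 132/17); (8/17, -15, 228/17) → (8/17, -239/17, 228/17)
T5 translate by (0, 0, 3): (248/17, 241/17, 132/17) → (248/17, 241/17, 183/17); (8/17, -239/17, 228/17) → (8/17, -239/17, 279/17)
T6 rotate right-handed about the x-axis with cos θ = -7/25, sin θ = 24/25: (248/17, 241/17, 183/17) → (248/17, -6079/425, 4503/425); (8/17, -239/17, 279/17) → (8/17, -5023/425, -7689/425)

image vertices: (248/17, -6079/425, 4503/425), (8/17, -5023/425, -7689/425)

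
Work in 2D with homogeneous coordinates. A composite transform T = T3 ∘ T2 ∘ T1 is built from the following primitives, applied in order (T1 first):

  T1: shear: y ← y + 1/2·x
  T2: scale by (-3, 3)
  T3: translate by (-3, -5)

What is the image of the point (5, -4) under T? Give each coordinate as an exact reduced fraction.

T1 shear: y ← y + 1/2·x: (5, -4) → (5, -3/2)
T2 scale by (-3, 3): (5, -3/2) → (-15, -9/2)
T3 translate by (-3, -5): (-15, -9/2) → (-18, -19/2)

T(p) = (-18, -19/2)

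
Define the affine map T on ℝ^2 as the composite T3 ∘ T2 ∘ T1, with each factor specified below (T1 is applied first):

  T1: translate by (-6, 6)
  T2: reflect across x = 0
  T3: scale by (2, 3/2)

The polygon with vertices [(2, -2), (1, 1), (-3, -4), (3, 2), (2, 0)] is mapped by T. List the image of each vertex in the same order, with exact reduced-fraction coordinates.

image vertices: (8, 6), (10, 21/2), (18, 3), (6, 12), (8, 9)

T1 translate by (-6, 6): (2, -2) → (-4, 4); (1, 1) → (-5, 7); (-3, -4) → (-9, 2); (3, 2) → (-3, 8); (2, 0) → (-4, 6)
T2 reflect across x = 0: (-4, 4) → (4, 4); (-5, 7) → (5, 7); (-9, 2) → (9, 2); (-3, 8) → (3, 8); (-4, 6) → (4, 6)
T3 scale by (2, 3/2): (4, 4) → (8, 6); (5, 7) → (10, 21/2); (9, 2) → (18, 3); (3, 8) → (6, 12); (4, 6) → (8, 9)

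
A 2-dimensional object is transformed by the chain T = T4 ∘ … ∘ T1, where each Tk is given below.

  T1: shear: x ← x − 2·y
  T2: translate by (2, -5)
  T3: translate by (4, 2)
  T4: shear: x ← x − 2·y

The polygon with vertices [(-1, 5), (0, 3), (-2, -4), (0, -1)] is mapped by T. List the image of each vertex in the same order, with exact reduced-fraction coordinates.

image vertices: (-9, 2), (0, 0), (26, -7), (16, -4)

T1 shear: x ← x − 2·y: (-1, 5) → (-11, 5); (0, 3) → (-6, 3); (-2, -4) → (6, -4); (0, -1) → (2, -1)
T2 translate by (2, -5): (-11, 5) → (-9, 0); (-6, 3) → (-4, -2); (6, -4) → (8, -9); (2, -1) → (4, -6)
T3 translate by (4, 2): (-9, 0) → (-5, 2); (-4, -2) → (0, 0); (8, -9) → (12, -7); (4, -6) → (8, -4)
T4 shear: x ← x − 2·y: (-5, 2) → (-9, 2); (0, 0) → (0, 0); (12, -7) → (26, -7); (8, -4) → (16, -4)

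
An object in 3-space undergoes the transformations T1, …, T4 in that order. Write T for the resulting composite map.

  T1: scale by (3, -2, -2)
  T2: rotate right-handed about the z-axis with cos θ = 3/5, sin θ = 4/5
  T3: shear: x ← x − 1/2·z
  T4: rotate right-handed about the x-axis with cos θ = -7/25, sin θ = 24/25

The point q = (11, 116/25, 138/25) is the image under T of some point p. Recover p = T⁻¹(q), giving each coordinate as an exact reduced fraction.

p = (8/3, 2, 3)

T1 = [3 0 0 0; 0 -2 0 0; 0 0 -2 0; 0 0 0 1]
T2·T1 = [9/5 8/5 0 0; 12/5 -6/5 0 0; 0 0 -2 0; 0 0 0 1]
T3·…·T1 = [9/5 8/5 1 0; 12/5 -6/5 0 0; 0 0 -2 0; 0 0 0 1]
T4·…·T1 = [9/5 8/5 1 0; -84/125 42/125 48/25 0; 288/125 -144/125 14/25 0; 0 0 0 1]
det M = 12; M⁻¹ = [1/5 -64/375 57/250 0; 2/5 -27/250 -43/125 0; 0 12/25 7/50 0; 0 0 0 1]
M⁻¹ · (11, 116/25, 138/25)ᵀ = (8/3, 2, 3)ᵀ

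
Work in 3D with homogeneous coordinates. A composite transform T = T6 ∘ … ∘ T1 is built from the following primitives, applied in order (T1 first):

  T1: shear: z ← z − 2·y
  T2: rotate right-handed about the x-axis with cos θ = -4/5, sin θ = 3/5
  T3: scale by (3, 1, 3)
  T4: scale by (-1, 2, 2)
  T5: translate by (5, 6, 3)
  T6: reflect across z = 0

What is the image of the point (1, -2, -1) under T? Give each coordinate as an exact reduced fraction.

T(p) = (2, 28/5, 93/5)

T1 shear: z ← z − 2·y: (1, -2, -1) → (1, -2, 3)
T2 rotate right-handed about the x-axis with cos θ = -4/5, sin θ = 3/5: (1, -2, 3) → (1, -1/5, -18/5)
T3 scale by (3, 1, 3): (1, -1/5, -18/5) → (3, -1/5, -54/5)
T4 scale by (-1, 2, 2): (3, -1/5, -54/5) → (-3, -2/5, -108/5)
T5 translate by (5, 6, 3): (-3, -2/5, -108/5) → (2, 28/5, -93/5)
T6 reflect across z = 0: (2, 28/5, -93/5) → (2, 28/5, 93/5)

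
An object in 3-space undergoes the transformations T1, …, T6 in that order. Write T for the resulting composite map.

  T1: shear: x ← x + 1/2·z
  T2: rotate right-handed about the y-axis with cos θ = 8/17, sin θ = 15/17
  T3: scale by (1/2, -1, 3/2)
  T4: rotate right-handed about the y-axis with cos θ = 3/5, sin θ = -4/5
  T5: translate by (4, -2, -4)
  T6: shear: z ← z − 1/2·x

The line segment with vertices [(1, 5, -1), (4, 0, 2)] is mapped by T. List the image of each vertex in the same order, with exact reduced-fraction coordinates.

image vertices: (49/10, -7, -128/17), (47/5, -2, -173/17)

T1 shear: x ← x + 1/2·z: (1, 5, -1) → (1/2, 5, -1); (4, 0, 2) → (5, 0, 2)
T2 rotate right-handed about the y-axis with cos θ = 8/17, sin θ = 15/17: (1/2, 5, -1) → (-11/17, 5, -31/34); (5, 0, 2) → (70/17, 0, -59/17)
T3 scale by (1/2, -1, 3/2): (-11/17, 5, -31/34) → (-11/34, -5, -93/68); (70/17, 0, -59/17) → (35/17, 0, -177/34)
T4 rotate right-handed about the y-axis with cos θ = 3/5, sin θ = -4/5: (-11/34, -5, -93/68) → (9/10, -5, -367/340); (35/17, 0, -177/34) → (27/5, 0, -251/170)
T5 translate by (4, -2, -4): (9/10, -5, -367/340) → (49/10, -7, -1727/340); (27/5, 0, -251/170) → (47/5, -2, -931/170)
T6 shear: z ← z − 1/2·x: (49/10, -7, -1727/340) → (49/10, -7, -128/17); (47/5, -2, -931/170) → (47/5, -2, -173/17)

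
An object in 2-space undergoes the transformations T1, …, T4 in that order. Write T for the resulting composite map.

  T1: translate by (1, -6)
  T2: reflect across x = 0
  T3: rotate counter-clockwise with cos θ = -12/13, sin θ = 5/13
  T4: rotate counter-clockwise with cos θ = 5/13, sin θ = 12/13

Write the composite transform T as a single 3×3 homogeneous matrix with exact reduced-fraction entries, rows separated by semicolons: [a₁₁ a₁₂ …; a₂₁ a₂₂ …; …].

T = [120/169 119/169 -594/169; 119/169 -120/169 839/169; 0 0 1]

T1 = [1 0 1; 0 1 -6; 0 0 1]
T2·T1 = [-1 0 -1; 0 1 -6; 0 0 1]
T3·…·T1 = [12/13 -5/13 42/13; -5/13 -12/13 67/13; 0 0 1]
T4·…·T1 = [120/169 119/169 -594/169; 119/169 -120/169 839/169; 0 0 1]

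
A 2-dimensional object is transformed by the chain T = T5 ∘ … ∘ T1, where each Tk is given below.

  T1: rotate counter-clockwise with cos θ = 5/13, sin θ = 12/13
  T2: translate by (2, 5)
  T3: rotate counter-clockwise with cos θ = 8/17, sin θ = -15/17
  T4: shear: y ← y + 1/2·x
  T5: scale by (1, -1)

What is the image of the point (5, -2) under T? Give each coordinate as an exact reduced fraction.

T(p) = (2325/221, -1915/442)

T1 rotate counter-clockwise with cos θ = 5/13, sin θ = 12/13: (5, -2) → (49/13, 50/13)
T2 translate by (2, 5): (49/13, 50/13) → (75/13, 115/13)
T3 rotate counter-clockwise with cos θ = 8/17, sin θ = -15/17: (75/13, 115/13) → (2325/221, -205/221)
T4 shear: y ← y + 1/2·x: (2325/221, -205/221) → (2325/221, 1915/442)
T5 scale by (1, -1): (2325/221, 1915/442) → (2325/221, -1915/442)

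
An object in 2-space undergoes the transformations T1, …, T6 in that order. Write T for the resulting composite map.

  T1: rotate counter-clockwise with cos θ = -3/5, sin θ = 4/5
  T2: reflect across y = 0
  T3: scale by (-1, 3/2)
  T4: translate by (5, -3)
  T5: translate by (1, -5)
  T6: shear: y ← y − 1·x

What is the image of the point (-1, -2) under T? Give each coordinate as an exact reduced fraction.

T1 rotate counter-clockwise with cos θ = -3/5, sin θ = 4/5: (-1, -2) → (11/5, 2/5)
T2 reflect across y = 0: (11/5, 2/5) → (11/5, -2/5)
T3 scale by (-1, 3/2): (11/5, -2/5) → (-11/5, -3/5)
T4 translate by (5, -3): (-11/5, -3/5) → (14/5, -18/5)
T5 translate by (1, -5): (14/5, -18/5) → (19/5, -43/5)
T6 shear: y ← y − 1·x: (19/5, -43/5) → (19/5, -62/5)

T(p) = (19/5, -62/5)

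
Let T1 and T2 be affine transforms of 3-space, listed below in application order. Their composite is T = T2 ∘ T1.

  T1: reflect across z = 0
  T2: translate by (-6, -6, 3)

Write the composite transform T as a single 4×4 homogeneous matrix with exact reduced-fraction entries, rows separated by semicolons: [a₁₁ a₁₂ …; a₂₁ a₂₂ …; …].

T = [1 0 0 -6; 0 1 0 -6; 0 0 -1 3; 0 0 0 1]

T1 = [1 0 0 0; 0 1 0 0; 0 0 -1 0; 0 0 0 1]
T2·T1 = [1 0 0 -6; 0 1 0 -6; 0 0 -1 3; 0 0 0 1]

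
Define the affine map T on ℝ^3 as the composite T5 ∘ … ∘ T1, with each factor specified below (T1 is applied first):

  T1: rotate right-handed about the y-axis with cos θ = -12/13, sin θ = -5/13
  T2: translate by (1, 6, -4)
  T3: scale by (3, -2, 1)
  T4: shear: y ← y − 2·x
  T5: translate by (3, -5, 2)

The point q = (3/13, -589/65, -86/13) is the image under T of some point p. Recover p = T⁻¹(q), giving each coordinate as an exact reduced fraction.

p = (0, -6/5, 5)

T1 = [-12/13 0 -5/13 0; 0 1 0 0; 5/13 0 -12/13 0; 0 0 0 1]
T2·T1 = [-12/13 0 -5/13 1; 0 1 0 6; 5/13 0 -12/13 -4; 0 0 0 1]
T3·…·T1 = [-36/13 0 -15/13 3; 0 -2 0 -12; 5/13 0 -12/13 -4; 0 0 0 1]
T4·…·T1 = [-36/13 0 -15/13 3; 72/13 -2 30/13 -18; 5/13 0 -12/13 -4; 0 0 0 1]
T5·…·T1 = [-36/13 0 -15/13 6; 72/13 -2 30/13 -23; 5/13 0 -12/13 -2; 0 0 0 1]
det M = -6; M⁻¹ = [-4/13 0 5/13 34/13; -1 -1/2 0 -11/2; -5/39 0 -12/13 -14/13; 0 0 0 1]
M⁻¹ · (3/13, -589/65, -86/13)ᵀ = (0, -6/5, 5)ᵀ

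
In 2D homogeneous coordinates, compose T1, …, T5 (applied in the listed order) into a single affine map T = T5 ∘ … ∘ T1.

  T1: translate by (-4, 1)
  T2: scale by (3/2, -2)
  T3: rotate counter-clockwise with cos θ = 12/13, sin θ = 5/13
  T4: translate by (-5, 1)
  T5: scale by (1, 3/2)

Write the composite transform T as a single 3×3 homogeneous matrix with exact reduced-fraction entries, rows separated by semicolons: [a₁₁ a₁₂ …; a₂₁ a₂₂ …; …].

T = [18/13 10/13 -127/13; 45/52 -36/13 -123/26; 0 0 1]

T1 = [1 0 -4; 0 1 1; 0 0 1]
T2·T1 = [3/2 0 -6; 0 -2 -2; 0 0 1]
T3·…·T1 = [18/13 10/13 -62/13; 15/26 -24/13 -54/13; 0 0 1]
T4·…·T1 = [18/13 10/13 -127/13; 15/26 -24/13 -41/13; 0 0 1]
T5·…·T1 = [18/13 10/13 -127/13; 45/52 -36/13 -123/26; 0 0 1]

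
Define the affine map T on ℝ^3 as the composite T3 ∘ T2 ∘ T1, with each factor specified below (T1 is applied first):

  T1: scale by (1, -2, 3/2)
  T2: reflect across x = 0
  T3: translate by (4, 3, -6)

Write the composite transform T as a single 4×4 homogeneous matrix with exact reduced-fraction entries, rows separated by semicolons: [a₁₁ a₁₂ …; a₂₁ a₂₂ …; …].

T1 = [1 0 0 0; 0 -2 0 0; 0 0 3/2 0; 0 0 0 1]
T2·T1 = [-1 0 0 0; 0 -2 0 0; 0 0 3/2 0; 0 0 0 1]
T3·…·T1 = [-1 0 0 4; 0 -2 0 3; 0 0 3/2 -6; 0 0 0 1]

T = [-1 0 0 4; 0 -2 0 3; 0 0 3/2 -6; 0 0 0 1]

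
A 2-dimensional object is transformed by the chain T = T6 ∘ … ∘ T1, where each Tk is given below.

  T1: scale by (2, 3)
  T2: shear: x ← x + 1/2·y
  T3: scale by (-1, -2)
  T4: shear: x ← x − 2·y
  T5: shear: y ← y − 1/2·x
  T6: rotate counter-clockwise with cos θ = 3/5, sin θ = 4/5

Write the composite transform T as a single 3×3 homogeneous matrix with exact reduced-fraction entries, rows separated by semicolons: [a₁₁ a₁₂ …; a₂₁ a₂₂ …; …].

T = [-2 153/10 0; -1 33/20 0; 0 0 1]

T1 = [2 0 0; 0 3 0; 0 0 1]
T2·T1 = [2 3/2 0; 0 3 0; 0 0 1]
T3·…·T1 = [-2 -3/2 0; 0 -6 0; 0 0 1]
T4·…·T1 = [-2 21/2 0; 0 -6 0; 0 0 1]
T5·…·T1 = [-2 21/2 0; 1 -45/4 0; 0 0 1]
T6·…·T1 = [-2 153/10 0; -1 33/20 0; 0 0 1]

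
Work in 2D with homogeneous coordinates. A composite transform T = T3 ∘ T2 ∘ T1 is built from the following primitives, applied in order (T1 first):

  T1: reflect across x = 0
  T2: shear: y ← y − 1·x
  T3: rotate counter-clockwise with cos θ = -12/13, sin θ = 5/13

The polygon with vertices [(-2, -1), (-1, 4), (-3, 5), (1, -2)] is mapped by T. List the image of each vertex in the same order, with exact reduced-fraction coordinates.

image vertices: (-9/13, 46/13), (-27/13, -31/13), (-46/13, -9/13), (17/13, 7/13)

T1 reflect across x = 0: (-2, -1) → (2, -1); (-1, 4) → (1, 4); (-3, 5) → (3, 5); (1, -2) → (-1, -2)
T2 shear: y ← y − 1·x: (2, -1) → (2, -3); (1, 4) → (1, 3); (3, 5) → (3, 2); (-1, -2) → (-1, -1)
T3 rotate counter-clockwise with cos θ = -12/13, sin θ = 5/13: (2, -3) → (-9/13, 46/13); (1, 3) → (-27/13, -31/13); (3, 2) → (-46/13, -9/13); (-1, -1) → (17/13, 7/13)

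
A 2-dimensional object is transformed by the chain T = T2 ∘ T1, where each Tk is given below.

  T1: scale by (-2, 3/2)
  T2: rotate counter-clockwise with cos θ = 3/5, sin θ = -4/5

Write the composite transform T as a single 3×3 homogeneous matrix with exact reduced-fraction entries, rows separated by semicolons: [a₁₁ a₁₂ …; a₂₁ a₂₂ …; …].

T1 = [-2 0 0; 0 3/2 0; 0 0 1]
T2·T1 = [-6/5 6/5 0; 8/5 9/10 0; 0 0 1]

T = [-6/5 6/5 0; 8/5 9/10 0; 0 0 1]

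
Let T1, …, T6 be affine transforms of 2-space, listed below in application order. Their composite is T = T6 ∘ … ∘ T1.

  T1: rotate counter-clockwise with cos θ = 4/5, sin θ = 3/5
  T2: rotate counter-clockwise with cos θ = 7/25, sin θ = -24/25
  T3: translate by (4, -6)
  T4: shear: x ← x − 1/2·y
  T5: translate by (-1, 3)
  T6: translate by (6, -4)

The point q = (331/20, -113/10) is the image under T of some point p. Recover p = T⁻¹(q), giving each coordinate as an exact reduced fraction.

p = (9/2, -2)

T1 = [4/5 -3/5 0; 3/5 4/5 0; 0 0 1]
T2·T1 = [4/5 3/5 0; -3/5 4/5 0; 0 0 1]
T3·…·T1 = [4/5 3/5 4; -3/5 4/5 -6; 0 0 1]
T4·…·T1 = [11/10 1/5 7; -3/5 4/5 -6; 0 0 1]
T5·…·T1 = [11/10 1/5 6; -3/5 4/5 -3; 0 0 1]
T6·…·T1 = [11/10 1/5 12; -3/5 4/5 -7; 0 0 1]
det M = 1; M⁻¹ = [4/5 -1/5 -11; 3/5 11/10 1/2; 0 0 1]
M⁻¹ · (331/20, -113/10)ᵀ = (9/2, -2)ᵀ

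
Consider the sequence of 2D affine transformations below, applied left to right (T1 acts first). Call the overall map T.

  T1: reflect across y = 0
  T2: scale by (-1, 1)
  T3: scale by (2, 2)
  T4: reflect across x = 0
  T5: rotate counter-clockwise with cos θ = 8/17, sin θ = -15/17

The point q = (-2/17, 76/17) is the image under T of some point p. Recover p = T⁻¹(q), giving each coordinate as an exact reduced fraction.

T1 = [1 0 0; 0 -1 0; 0 0 1]
T2·T1 = [-1 0 0; 0 -1 0; 0 0 1]
T3·…·T1 = [-2 0 0; 0 -2 0; 0 0 1]
T4·…·T1 = [2 0 0; 0 -2 0; 0 0 1]
T5·…·T1 = [16/17 -30/17 0; -30/17 -16/17 0; 0 0 1]
det M = -4; M⁻¹ = [4/17 -15/34 0; -15/34 -4/17 0; 0 0 1]
M⁻¹ · (-2/17, 76/17)ᵀ = (-2, -1)ᵀ

p = (-2, -1)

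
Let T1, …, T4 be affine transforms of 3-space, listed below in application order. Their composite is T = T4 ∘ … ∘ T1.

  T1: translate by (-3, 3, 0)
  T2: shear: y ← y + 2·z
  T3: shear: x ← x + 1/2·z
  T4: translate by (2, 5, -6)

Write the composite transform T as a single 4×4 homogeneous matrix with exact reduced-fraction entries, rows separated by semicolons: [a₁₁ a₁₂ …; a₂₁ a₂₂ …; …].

T = [1 0 1/2 -1; 0 1 2 8; 0 0 1 -6; 0 0 0 1]

T1 = [1 0 0 -3; 0 1 0 3; 0 0 1 0; 0 0 0 1]
T2·T1 = [1 0 0 -3; 0 1 2 3; 0 0 1 0; 0 0 0 1]
T3·…·T1 = [1 0 1/2 -3; 0 1 2 3; 0 0 1 0; 0 0 0 1]
T4·…·T1 = [1 0 1/2 -1; 0 1 2 8; 0 0 1 -6; 0 0 0 1]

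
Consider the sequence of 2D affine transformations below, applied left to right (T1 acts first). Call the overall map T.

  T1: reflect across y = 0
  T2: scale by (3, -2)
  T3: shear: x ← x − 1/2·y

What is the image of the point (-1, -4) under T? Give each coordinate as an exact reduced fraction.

T1 reflect across y = 0: (-1, -4) → (-1, 4)
T2 scale by (3, -2): (-1, 4) → (-3, -8)
T3 shear: x ← x − 1/2·y: (-3, -8) → (1, -8)

T(p) = (1, -8)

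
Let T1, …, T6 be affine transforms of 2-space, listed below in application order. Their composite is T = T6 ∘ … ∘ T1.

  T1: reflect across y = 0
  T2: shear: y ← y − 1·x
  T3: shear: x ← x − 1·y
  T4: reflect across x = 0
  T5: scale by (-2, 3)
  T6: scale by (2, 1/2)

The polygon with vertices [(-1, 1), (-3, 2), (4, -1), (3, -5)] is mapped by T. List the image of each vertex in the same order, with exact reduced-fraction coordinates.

T1 reflect across y = 0: (-1, 1) → (-1, -1); (-3, 2) → (-3, -2); (4, -1) → (4, 1); (3, -5) → (3, 5)
T2 shear: y ← y − 1·x: (-1, -1) → (-1, 0); (-3, -2) → (-3, 1); (4, 1) → (4, -3); (3, 5) → (3, 2)
T3 shear: x ← x − 1·y: (-1, 0) → (-1, 0); (-3, 1) → (-4, 1); (4, -3) → (7, -3); (3, 2) → (1, 2)
T4 reflect across x = 0: (-1, 0) → (1, 0); (-4, 1) → (4, 1); (7, -3) → (-7, -3); (1, 2) → (-1, 2)
T5 scale by (-2, 3): (1, 0) → (-2, 0); (4, 1) → (-8, 3); (-7, -3) → (14, -9); (-1, 2) → (2, 6)
T6 scale by (2, 1/2): (-2, 0) → (-4, 0); (-8, 3) → (-16, 3/2); (14, -9) → (28, -9/2); (2, 6) → (4, 3)

image vertices: (-4, 0), (-16, 3/2), (28, -9/2), (4, 3)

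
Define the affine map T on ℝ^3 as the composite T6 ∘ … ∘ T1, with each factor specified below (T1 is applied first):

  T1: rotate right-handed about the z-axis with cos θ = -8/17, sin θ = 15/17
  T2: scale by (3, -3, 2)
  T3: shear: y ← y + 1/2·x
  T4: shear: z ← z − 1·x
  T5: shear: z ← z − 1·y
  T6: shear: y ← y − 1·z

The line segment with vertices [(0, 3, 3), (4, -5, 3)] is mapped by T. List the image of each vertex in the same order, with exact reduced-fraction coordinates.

T1 rotate right-handed about the z-axis with cos θ = -8/17, sin θ = 15/17: (0, 3, 3) → (-45/17, -24/17, 3); (4, -5, 3) → (43/17, 100/17, 3)
T2 scale by (3, -3, 2): (-45/17, -24/17, 3) → (-135/17, 72/17, 6); (43/17, 100/17, 3) → (129/17, -300/17, 6)
T3 shear: y ← y + 1/2·x: (-135/17, 72/17, 6) → (-135/17, 9/34, 6); (129/17, -300/17, 6) → (129/17, -471/34, 6)
T4 shear: z ← z − 1·x: (-135/17, 9/34, 6) → (-135/17, 9/34, 237/17); (129/17, -471/34, 6) → (129/17, -471/34, -27/17)
T5 shear: z ← z − 1·y: (-135/17, 9/34, 237/17) → (-135/17, 9/34, 465/34); (129/17, -471/34, -27/17) → (129/17, -471/34, 417/34)
T6 shear: y ← y − 1·z: (-135/17, 9/34, 465/34) → (-135/17, -228/17, 465/34); (129/17, -471/34, 417/34) → (129/17, -444/17, 417/34)

image vertices: (-135/17, -228/17, 465/34), (129/17, -444/17, 417/34)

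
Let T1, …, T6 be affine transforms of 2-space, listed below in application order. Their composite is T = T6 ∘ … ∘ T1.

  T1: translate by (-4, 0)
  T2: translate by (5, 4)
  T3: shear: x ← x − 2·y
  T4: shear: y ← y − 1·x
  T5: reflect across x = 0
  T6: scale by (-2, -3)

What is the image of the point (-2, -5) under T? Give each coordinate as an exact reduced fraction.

T1 translate by (-4, 0): (-2, -5) → (-6, -5)
T2 translate by (5, 4): (-6, -5) → (-1, -1)
T3 shear: x ← x − 2·y: (-1, -1) → (1, -1)
T4 shear: y ← y − 1·x: (1, -1) → (1, -2)
T5 reflect across x = 0: (1, -2) → (-1, -2)
T6 scale by (-2, -3): (-1, -2) → (2, 6)

T(p) = (2, 6)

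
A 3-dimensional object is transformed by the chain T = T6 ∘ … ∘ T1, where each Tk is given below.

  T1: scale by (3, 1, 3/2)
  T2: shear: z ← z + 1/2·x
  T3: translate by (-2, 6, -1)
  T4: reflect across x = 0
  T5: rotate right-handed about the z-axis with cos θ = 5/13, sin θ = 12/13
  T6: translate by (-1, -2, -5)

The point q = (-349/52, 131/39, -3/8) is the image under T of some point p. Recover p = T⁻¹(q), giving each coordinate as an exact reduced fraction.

T1 = [3 0 0 0; 0 1 0 0; 0 0 3/2 0; 0 0 0 1]
T2·T1 = [3 0 0 0; 0 1 0 0; 3/2 0 3/2 0; 0 0 0 1]
T3·…·T1 = [3 0 0 -2; 0 1 0 6; 3/2 0 3/2 -1; 0 0 0 1]
T4·…·T1 = [-3 0 0 2; 0 1 0 6; 3/2 0 3/2 -1; 0 0 0 1]
T5·…·T1 = [-15/13 -12/13 0 -62/13; -36/13 5/13 0 54/13; 3/2 0 3/2 -1; 0 0 0 1]
T6·…·T1 = [-15/13 -12/13 0 -75/13; -36/13 5/13 0 28/13; 3/2 0 3/2 -6; 0 0 0 1]
det M = -9/2; M⁻¹ = [-5/39 -4/13 0 -1/13; -12/13 5/13 0 -80/13; 5/39 4/13 2/3 53/13; 0 0 0 1]
M⁻¹ · (-349/52, 131/39, -3/8)ᵀ = (-1/4, 4/3, 4)ᵀ

p = (-1/4, 4/3, 4)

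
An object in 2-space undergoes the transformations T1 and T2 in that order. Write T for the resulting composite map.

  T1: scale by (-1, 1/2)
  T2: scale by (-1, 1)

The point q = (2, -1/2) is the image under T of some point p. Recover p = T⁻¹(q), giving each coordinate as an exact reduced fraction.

T1 = [-1 0 0; 0 1/2 0; 0 0 1]
T2·T1 = [1 0 0; 0 1/2 0; 0 0 1]
det M = 1/2; M⁻¹ = [1 0 0; 0 2 0; 0 0 1]
M⁻¹ · (2, -1/2)ᵀ = (2, -1)ᵀ

p = (2, -1)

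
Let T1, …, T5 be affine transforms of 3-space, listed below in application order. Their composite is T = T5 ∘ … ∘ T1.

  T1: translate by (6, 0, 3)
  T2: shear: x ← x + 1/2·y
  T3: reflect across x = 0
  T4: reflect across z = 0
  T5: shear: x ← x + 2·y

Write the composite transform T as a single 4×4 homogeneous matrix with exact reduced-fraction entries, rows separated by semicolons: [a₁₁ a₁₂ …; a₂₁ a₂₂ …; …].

T1 = [1 0 0 6; 0 1 0 0; 0 0 1 3; 0 0 0 1]
T2·T1 = [1 1/2 0 6; 0 1 0 0; 0 0 1 3; 0 0 0 1]
T3·…·T1 = [-1 -1/2 0 -6; 0 1 0 0; 0 0 1 3; 0 0 0 1]
T4·…·T1 = [-1 -1/2 0 -6; 0 1 0 0; 0 0 -1 -3; 0 0 0 1]
T5·…·T1 = [-1 3/2 0 -6; 0 1 0 0; 0 0 -1 -3; 0 0 0 1]

T = [-1 3/2 0 -6; 0 1 0 0; 0 0 -1 -3; 0 0 0 1]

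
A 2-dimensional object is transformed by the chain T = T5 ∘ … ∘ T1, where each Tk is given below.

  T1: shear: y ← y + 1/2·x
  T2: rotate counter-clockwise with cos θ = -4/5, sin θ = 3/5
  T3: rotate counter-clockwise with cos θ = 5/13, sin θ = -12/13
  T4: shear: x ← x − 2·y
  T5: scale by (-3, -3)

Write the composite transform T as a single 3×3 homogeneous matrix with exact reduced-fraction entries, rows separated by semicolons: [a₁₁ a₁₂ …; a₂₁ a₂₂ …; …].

T = [189/26 57/13 0; -213/65 -48/65 0; 0 0 1]

T1 = [1 0 0; 1/2 1 0; 0 0 1]
T2·T1 = [-11/10 -3/5 0; 1/5 -4/5 0; 0 0 1]
T3·…·T1 = [-31/130 -63/65 0; 71/65 16/65 0; 0 0 1]
T4·…·T1 = [-63/26 -19/13 0; 71/65 16/65 0; 0 0 1]
T5·…·T1 = [189/26 57/13 0; -213/65 -48/65 0; 0 0 1]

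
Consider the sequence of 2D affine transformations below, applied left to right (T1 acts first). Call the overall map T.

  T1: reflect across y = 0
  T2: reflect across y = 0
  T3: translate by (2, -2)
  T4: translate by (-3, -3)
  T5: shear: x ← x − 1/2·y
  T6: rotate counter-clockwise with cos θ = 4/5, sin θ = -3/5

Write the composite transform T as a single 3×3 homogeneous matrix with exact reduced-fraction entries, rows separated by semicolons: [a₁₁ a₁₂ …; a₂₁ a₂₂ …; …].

T = [4/5 1/5 -9/5; -3/5 11/10 -49/10; 0 0 1]

T1 = [1 0 0; 0 -1 0; 0 0 1]
T2·T1 = [1 0 0; 0 1 0; 0 0 1]
T3·…·T1 = [1 0 2; 0 1 -2; 0 0 1]
T4·…·T1 = [1 0 -1; 0 1 -5; 0 0 1]
T5·…·T1 = [1 -1/2 3/2; 0 1 -5; 0 0 1]
T6·…·T1 = [4/5 1/5 -9/5; -3/5 11/10 -49/10; 0 0 1]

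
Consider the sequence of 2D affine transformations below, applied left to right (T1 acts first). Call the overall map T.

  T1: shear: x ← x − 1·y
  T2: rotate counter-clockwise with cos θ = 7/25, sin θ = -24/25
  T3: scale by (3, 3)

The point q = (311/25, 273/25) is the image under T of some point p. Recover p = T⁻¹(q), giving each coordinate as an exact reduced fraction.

T1 = [1 -1 0; 0 1 0; 0 0 1]
T2·T1 = [7/25 17/25 0; -24/25 31/25 0; 0 0 1]
T3·…·T1 = [21/25 51/25 0; -72/25 93/25 0; 0 0 1]
det M = 9; M⁻¹ = [31/75 -17/75 0; 8/25 7/75 0; 0 0 1]
M⁻¹ · (311/25, 273/25)ᵀ = (8/3, 5)ᵀ

p = (8/3, 5)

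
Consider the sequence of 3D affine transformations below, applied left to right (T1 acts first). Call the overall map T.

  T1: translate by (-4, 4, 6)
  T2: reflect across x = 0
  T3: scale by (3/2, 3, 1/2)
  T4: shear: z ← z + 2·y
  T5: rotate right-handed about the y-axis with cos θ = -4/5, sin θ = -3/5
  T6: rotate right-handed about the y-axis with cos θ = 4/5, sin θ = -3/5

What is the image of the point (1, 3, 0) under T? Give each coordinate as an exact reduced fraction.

T1 translate by (-4, 4, 6): (1, 3, 0) → (-3, 7, 6)
T2 reflect across x = 0: (-3, 7, 6) → (3, 7, 6)
T3 scale by (3/2, 3, 1/2): (3, 7, 6) → (9/2, 21, 3)
T4 shear: z ← z + 2·y: (9/2, 21, 3) → (9/2, 21, 45)
T5 rotate right-handed about the y-axis with cos θ = -4/5, sin θ = -3/5: (9/2, 21, 45) → (-153/5, 21, -333/10)
T6 rotate right-handed about the y-axis with cos θ = 4/5, sin θ = -3/5: (-153/5, 21, -333/10) → (-9/2, 21, -45)

T(p) = (-9/2, 21, -45)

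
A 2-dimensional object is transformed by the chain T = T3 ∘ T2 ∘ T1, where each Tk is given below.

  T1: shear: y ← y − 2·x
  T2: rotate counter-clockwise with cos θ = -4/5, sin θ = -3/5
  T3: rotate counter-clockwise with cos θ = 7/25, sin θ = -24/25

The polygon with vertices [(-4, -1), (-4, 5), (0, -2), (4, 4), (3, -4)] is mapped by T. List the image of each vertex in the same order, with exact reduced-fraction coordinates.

image vertices: (-1, -8), (-23/5, -64/5), (6/5, 8/5), (-4/5, 28/5), (18/5, 49/5)

T1 shear: y ← y − 2·x: (-4, -1) → (-4, 7); (-4, 5) → (-4, 13); (0, -2) → (0, -2); (4, 4) → (4, -4); (3, -4) → (3, -10)
T2 rotate counter-clockwise with cos θ = -4/5, sin θ = -3/5: (-4, 7) → (37/5, -16/5); (-4, 13) → (11, -8); (0, -2) → (-6/5, 8/5); (4, -4) → (-28/5, 4/5); (3, -10) → (-42/5, 31/5)
T3 rotate counter-clockwise with cos θ = 7/25, sin θ = -24/25: (37/5, -16/5) → (-1, -8); (11, -8) → (-23/5, -64/5); (-6/5, 8/5) → (6/5, 8/5); (-28/5, 4/5) → (-4/5, 28/5); (-42/5, 31/5) → (18/5, 49/5)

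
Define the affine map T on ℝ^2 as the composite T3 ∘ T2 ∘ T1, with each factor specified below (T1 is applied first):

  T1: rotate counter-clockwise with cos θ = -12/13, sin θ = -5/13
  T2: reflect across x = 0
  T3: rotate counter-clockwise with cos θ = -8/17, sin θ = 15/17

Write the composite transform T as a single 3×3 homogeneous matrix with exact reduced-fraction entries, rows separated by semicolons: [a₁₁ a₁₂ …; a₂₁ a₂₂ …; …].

T = [-21/221 220/221 0; 220/221 21/221 0; 0 0 1]

T1 = [-12/13 5/13 0; -5/13 -12/13 0; 0 0 1]
T2·T1 = [12/13 -5/13 0; -5/13 -12/13 0; 0 0 1]
T3·…·T1 = [-21/221 220/221 0; 220/221 21/221 0; 0 0 1]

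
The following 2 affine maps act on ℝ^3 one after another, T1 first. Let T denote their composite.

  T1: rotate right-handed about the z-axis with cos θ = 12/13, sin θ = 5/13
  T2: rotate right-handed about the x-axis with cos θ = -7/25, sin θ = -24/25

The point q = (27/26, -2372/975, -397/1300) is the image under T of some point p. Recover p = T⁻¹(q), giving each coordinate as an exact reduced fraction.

T1 = [12/13 -5/13 0 0; 5/13 12/13 0 0; 0 0 1 0; 0 0 0 1]
T2·T1 = [12/13 -5/13 0 0; -7/65 -84/325 24/25 0; -24/65 -288/325 -7/25 0; 0 0 0 1]
det M = 1; M⁻¹ = [12/13 -7/65 -24/65 0; -5/13 -84/325 -288/325 0; 0 24/25 -7/25 0; 0 0 0 1]
M⁻¹ · (27/26, -2372/975, -397/1300)ᵀ = (4/3, 1/2, -9/4)ᵀ

p = (4/3, 1/2, -9/4)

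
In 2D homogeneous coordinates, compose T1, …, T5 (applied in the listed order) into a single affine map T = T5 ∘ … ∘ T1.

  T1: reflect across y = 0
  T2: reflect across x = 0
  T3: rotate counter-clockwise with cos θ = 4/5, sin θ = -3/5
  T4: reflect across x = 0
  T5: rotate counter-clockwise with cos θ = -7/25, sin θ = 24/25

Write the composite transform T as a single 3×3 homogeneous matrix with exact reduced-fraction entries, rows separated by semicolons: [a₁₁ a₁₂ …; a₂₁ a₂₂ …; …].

T1 = [1 0 0; 0 -1 0; 0 0 1]
T2·T1 = [-1 0 0; 0 -1 0; 0 0 1]
T3·…·T1 = [-4/5 -3/5 0; 3/5 -4/5 0; 0 0 1]
T4·…·T1 = [4/5 3/5 0; 3/5 -4/5 0; 0 0 1]
T5·…·T1 = [-4/5 3/5 0; 3/5 4/5 0; 0 0 1]

T = [-4/5 3/5 0; 3/5 4/5 0; 0 0 1]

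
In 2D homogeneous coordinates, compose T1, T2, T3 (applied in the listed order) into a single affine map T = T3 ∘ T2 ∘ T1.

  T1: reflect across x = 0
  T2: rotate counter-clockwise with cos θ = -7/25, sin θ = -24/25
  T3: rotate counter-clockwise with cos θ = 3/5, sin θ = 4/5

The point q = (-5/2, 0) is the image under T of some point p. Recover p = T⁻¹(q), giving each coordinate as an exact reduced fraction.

p = (3/2, -2)

T1 = [-1 0 0; 0 1 0; 0 0 1]
T2·T1 = [7/25 24/25 0; 24/25 -7/25 0; 0 0 1]
T3·…·T1 = [-3/5 4/5 0; 4/5 3/5 0; 0 0 1]
det M = -1; M⁻¹ = [-3/5 4/5 0; 4/5 3/5 0; 0 0 1]
M⁻¹ · (-5/2, 0)ᵀ = (3/2, -2)ᵀ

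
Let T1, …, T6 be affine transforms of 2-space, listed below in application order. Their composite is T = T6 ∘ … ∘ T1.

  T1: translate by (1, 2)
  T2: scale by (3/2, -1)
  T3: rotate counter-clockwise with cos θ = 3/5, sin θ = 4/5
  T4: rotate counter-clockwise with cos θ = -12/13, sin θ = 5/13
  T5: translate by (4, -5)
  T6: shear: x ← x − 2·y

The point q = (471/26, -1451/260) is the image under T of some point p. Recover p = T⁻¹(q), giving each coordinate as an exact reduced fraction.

p = (-5/2, -4)

T1 = [1 0 1; 0 1 2; 0 0 1]
T2·T1 = [3/2 0 3/2; 0 -1 -2; 0 0 1]
T3·…·T1 = [9/10 4/5 5/2; 6/5 -3/5 0; 0 0 1]
T4·…·T1 = [-84/65 -33/65 -30/13; -99/130 56/65 25/26; 0 0 1]
T5·…·T1 = [-84/65 -33/65 22/13; -99/130 56/65 -105/26; 0 0 1]
T6·…·T1 = [3/13 -29/13 127/13; -99/130 56/65 -105/26; 0 0 1]
det M = -3/2; M⁻¹ = [-112/195 -58/39 -77/195; -33/65 -2/13 282/65; 0 0 1]
M⁻¹ · (471/26, -1451/260)ᵀ = (-5/2, -4)ᵀ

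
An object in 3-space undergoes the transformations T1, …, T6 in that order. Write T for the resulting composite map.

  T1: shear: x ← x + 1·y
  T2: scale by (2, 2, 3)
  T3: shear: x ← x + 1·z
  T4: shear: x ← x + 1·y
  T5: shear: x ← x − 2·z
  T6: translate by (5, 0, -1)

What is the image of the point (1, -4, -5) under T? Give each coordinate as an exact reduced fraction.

T1 shear: x ← x + 1·y: (1, -4, -5) → (-3, -4, -5)
T2 scale by (2, 2, 3): (-3, -4, -5) → (-6, -8, -15)
T3 shear: x ← x + 1·z: (-6, -8, -15) → (-21, -8, -15)
T4 shear: x ← x + 1·y: (-21, -8, -15) → (-29, -8, -15)
T5 shear: x ← x − 2·z: (-29, -8, -15) → (1, -8, -15)
T6 translate by (5, 0, -1): (1, -8, -15) → (6, -8, -16)

T(p) = (6, -8, -16)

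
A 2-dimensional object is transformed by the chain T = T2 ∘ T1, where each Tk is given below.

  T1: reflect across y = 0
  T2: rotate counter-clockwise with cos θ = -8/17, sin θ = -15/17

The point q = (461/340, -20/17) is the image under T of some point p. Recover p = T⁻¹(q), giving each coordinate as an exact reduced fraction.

p = (2/5, -7/4)

T1 = [1 0 0; 0 -1 0; 0 0 1]
T2·T1 = [-8/17 -15/17 0; -15/17 8/17 0; 0 0 1]
det M = -1; M⁻¹ = [-8/17 -15/17 0; -15/17 8/17 0; 0 0 1]
M⁻¹ · (461/340, -20/17)ᵀ = (2/5, -7/4)ᵀ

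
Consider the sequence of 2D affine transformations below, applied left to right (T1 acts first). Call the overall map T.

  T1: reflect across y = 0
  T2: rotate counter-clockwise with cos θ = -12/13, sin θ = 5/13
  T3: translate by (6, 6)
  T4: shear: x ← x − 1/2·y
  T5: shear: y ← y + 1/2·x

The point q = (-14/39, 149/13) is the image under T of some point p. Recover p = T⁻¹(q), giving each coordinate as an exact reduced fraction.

T1 = [1 0 0; 0 -1 0; 0 0 1]
T2·T1 = [-12/13 5/13 0; 5/13 12/13 0; 0 0 1]
T3·…·T1 = [-12/13 5/13 6; 5/13 12/13 6; 0 0 1]
T4·…·T1 = [-29/26 -1/13 3; 5/13 12/13 6; 0 0 1]
T5·…·T1 = [-29/26 -1/13 3; -9/52 23/26 15/2; 0 0 1]
det M = -1; M⁻¹ = [-23/26 -1/13 42/13; -9/52 29/26 -102/13; 0 0 1]
M⁻¹ · (-14/39, 149/13)ᵀ = (8/3, 5)ᵀ

p = (8/3, 5)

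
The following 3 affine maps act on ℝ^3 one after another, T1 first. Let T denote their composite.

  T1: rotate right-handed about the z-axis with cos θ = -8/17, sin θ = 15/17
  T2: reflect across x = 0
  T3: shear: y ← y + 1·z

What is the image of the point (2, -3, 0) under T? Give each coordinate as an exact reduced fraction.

T1 rotate right-handed about the z-axis with cos θ = -8/17, sin θ = 15/17: (2, -3, 0) → (29/17, 54/17, 0)
T2 reflect across x = 0: (29/17, 54/17, 0) → (-29/17, 54/17, 0)
T3 shear: y ← y + 1·z: (-29/17, 54/17, 0) → (-29/17, 54/17, 0)

T(p) = (-29/17, 54/17, 0)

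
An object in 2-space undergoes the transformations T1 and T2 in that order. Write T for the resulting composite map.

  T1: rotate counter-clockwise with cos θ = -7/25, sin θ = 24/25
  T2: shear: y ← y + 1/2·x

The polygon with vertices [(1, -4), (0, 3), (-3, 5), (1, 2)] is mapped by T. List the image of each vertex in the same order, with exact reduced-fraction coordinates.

T1 rotate counter-clockwise with cos θ = -7/25, sin θ = 24/25: (1, -4) → (89/25, 52/25); (0, 3) → (-72/25, -21/25); (-3, 5) → (-99/25, -107/25); (1, 2) → (-11/5, 2/5)
T2 shear: y ← y + 1/2·x: (89/25, 52/25) → (89/25, 193/50); (-72/25, -21/25) → (-72/25, -57/25); (-99/25, -107/25) → (-99/25, -313/50); (-11/5, 2/5) → (-11/5, -7/10)

image vertices: (89/25, 193/50), (-72/25, -57/25), (-99/25, -313/50), (-11/5, -7/10)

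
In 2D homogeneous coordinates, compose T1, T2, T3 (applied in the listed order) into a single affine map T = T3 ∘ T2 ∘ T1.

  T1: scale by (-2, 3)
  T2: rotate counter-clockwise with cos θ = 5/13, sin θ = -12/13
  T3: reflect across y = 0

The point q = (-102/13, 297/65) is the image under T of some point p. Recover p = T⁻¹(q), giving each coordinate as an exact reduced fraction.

T1 = [-2 0 0; 0 3 0; 0 0 1]
T2·T1 = [-10/13 36/13 0; 24/13 15/13 0; 0 0 1]
T3·…·T1 = [-10/13 36/13 0; -24/13 -15/13 0; 0 0 1]
det M = 6; M⁻¹ = [-5/26 -6/13 0; 4/13 -5/39 0; 0 0 1]
M⁻¹ · (-102/13, 297/65)ᵀ = (-3/5, -3)ᵀ

p = (-3/5, -3)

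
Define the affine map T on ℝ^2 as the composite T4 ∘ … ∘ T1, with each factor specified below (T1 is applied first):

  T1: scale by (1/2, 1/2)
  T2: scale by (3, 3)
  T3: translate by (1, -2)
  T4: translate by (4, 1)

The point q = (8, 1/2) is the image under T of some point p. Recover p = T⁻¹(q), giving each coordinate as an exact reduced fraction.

T1 = [1/2 0 0; 0 1/2 0; 0 0 1]
T2·T1 = [3/2 0 0; 0 3/2 0; 0 0 1]
T3·…·T1 = [3/2 0 1; 0 3/2 -2; 0 0 1]
T4·…·T1 = [3/2 0 5; 0 3/2 -1; 0 0 1]
det M = 9/4; M⁻¹ = [2/3 0 -10/3; 0 2/3 2/3; 0 0 1]
M⁻¹ · (8, 1/2)ᵀ = (2, 1)ᵀ

p = (2, 1)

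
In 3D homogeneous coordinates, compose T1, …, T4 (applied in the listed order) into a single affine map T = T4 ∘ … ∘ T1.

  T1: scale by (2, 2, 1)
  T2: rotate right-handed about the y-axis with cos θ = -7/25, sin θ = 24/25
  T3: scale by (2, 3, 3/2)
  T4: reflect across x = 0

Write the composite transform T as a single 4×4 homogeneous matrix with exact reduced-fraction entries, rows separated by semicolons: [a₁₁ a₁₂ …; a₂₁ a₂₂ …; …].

T1 = [2 0 0 0; 0 2 0 0; 0 0 1 0; 0 0 0 1]
T2·T1 = [-14/25 0 24/25 0; 0 2 0 0; -48/25 0 -7/25 0; 0 0 0 1]
T3·…·T1 = [-28/25 0 48/25 0; 0 6 0 0; -72/25 0 -21/50 0; 0 0 0 1]
T4·…·T1 = [28/25 0 -48/25 0; 0 6 0 0; -72/25 0 -21/50 0; 0 0 0 1]

T = [28/25 0 -48/25 0; 0 6 0 0; -72/25 0 -21/50 0; 0 0 0 1]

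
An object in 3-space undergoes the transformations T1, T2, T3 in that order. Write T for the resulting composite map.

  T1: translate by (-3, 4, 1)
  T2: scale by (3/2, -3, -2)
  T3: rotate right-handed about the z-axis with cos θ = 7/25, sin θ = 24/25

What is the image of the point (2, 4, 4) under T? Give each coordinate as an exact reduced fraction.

T(p) = (1131/50, -204/25, -10)

T1 translate by (-3, 4, 1): (2, 4, 4) → (-1, 8, 5)
T2 scale by (3/2, -3, -2): (-1, 8, 5) → (-3/2, -24, -10)
T3 rotate right-handed about the z-axis with cos θ = 7/25, sin θ = 24/25: (-3/2, -24, -10) → (1131/50, -204/25, -10)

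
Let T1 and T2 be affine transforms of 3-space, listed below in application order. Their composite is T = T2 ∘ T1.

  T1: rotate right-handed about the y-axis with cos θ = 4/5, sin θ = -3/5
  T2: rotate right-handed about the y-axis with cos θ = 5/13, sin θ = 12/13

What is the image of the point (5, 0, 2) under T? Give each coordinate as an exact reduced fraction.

T(p) = (346/65, 0, -53/65)

T1 rotate right-handed about the y-axis with cos θ = 4/5, sin θ = -3/5: (5, 0, 2) → (14/5, 0, 23/5)
T2 rotate right-handed about the y-axis with cos θ = 5/13, sin θ = 12/13: (14/5, 0, 23/5) → (346/65, 0, -53/65)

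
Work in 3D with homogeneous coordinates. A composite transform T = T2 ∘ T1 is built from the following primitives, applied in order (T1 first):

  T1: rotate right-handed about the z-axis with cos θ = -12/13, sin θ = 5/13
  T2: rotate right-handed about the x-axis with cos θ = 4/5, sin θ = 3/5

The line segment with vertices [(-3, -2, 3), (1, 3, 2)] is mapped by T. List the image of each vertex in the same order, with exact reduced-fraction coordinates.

T1 rotate right-handed about the z-axis with cos θ = -12/13, sin θ = 5/13: (-3, -2, 3) → (46/13, 9/13, 3); (1, 3, 2) → (-27/13, -31/13, 2)
T2 rotate right-handed about the x-axis with cos θ = 4/5, sin θ = 3/5: (46/13, 9/13, 3) → (46/13, -81/65, 183/65); (-27/13, -31/13, 2) → (-27/13, -202/65, 11/65)

image vertices: (46/13, -81/65, 183/65), (-27/13, -202/65, 11/65)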